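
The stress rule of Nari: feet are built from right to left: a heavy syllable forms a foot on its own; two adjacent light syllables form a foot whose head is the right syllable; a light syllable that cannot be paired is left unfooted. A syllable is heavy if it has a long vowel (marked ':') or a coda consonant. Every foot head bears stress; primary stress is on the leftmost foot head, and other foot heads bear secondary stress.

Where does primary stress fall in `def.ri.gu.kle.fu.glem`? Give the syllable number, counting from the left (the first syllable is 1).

Weights: 1 def H, 2 ri L, 3 gu L, 4 kle L, 5 fu L, 6 glem H.
Parse right to left (heavy = foot alone; LL = one foot; stranded L unfooted): (ˈdef) (ri.ˈgu) (kle.ˈfu) (ˈglem).
Foot heads: 1, 3, 5, 6.
Primary stress on the leftmost head = syllable 1.
Primary stress: syllable 1 → ˈdef.ri.gu.kle.fu.glem.

1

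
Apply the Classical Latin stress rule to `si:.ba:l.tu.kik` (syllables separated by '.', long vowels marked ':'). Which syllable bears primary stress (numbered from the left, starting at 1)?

2

Classical Latin: stress the penult if heavy (long vowel or closed), else the antepenult.
Weights: 2 ba:l H, 3 tu L, 4 kik H.
The penult (syllable 3, tu) is light, so stress falls on the antepenult (syllable 2, ba:l).
Stress on syllable 2: si:.ˈba:l.tu.kik.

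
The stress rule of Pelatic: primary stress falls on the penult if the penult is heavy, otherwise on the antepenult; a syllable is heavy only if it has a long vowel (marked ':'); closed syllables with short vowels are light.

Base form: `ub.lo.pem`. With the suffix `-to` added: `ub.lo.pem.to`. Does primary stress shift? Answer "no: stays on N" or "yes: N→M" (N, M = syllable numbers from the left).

yes: 1→2

Base `ub.lo.pem` (3 syllables):
  Weights: 1 ub L, 2 lo L, 3 pem L.
  The penult (syllable 2, lo) is light, so stress falls on the antepenult (syllable 1, ub).
  → primary stress on syllable 1.
Suffixed `ub.lo.pem.to` (4 syllables):
  Weights: 2 lo L, 3 pem L, 4 to L.
  The penult (syllable 3, pem) is light, so stress falls on the antepenult (syllable 2, lo).
  → primary stress on syllable 2.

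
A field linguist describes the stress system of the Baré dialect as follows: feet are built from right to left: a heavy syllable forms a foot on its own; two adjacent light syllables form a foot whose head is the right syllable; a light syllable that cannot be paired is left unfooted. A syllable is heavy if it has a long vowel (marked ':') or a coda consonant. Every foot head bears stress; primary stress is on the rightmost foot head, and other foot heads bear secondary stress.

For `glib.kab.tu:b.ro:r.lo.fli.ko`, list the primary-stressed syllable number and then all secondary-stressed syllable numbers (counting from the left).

primary 7, secondary 1, 2, 3, 4

Weights: 1 glib H, 2 kab H, 3 tu:b H, 4 ro:r H, 5 lo L, 6 fli L, 7 ko L.
Parse right to left (heavy = foot alone; LL = one foot; stranded L unfooted): (ˈglib) (ˈkab) (ˈtu:b) (ˈro:r) lo (fli.ˈko).
Foot heads: 1, 2, 3, 4, 7.
Primary stress on the rightmost head = syllable 7.
Secondary stress on 1, 2, 3, 4: ˌglib.ˌkab.ˌtu:b.ˌro:r.lo.fli.ˈko.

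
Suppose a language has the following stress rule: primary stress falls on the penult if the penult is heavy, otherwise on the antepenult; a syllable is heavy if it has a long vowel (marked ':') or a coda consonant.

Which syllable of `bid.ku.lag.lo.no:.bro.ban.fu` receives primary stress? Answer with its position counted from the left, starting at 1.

Weights: 6 bro L, 7 ban H, 8 fu L.
The penult (syllable 7, ban) is heavy, so it takes stress.
Primary stress: syllable 7 → bid.ku.lag.lo.no:.bro.ˈban.fu.

7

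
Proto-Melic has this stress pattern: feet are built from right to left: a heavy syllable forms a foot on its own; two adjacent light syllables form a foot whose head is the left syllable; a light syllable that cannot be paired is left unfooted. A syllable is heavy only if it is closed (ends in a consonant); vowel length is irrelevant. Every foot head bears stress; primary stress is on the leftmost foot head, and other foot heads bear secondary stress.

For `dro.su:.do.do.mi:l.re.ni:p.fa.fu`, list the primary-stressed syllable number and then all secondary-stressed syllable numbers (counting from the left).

Weights: 1 dro L, 2 su: L, 3 do L, 4 do L, 5 mi:l H, 6 re L, 7 ni:p H, 8 fa L, 9 fu L.
Parse right to left (heavy = foot alone; LL = one foot; stranded L unfooted): (ˈdro.su:) (ˈdo.do) (ˈmi:l) re (ˈni:p) (ˈfa.fu).
Foot heads: 1, 3, 5, 7, 8.
Primary stress on the leftmost head = syllable 1.
Secondary stress on 3, 5, 7, 8: ˈdro.su:.ˌdo.do.ˌmi:l.re.ˌni:p.ˌfa.fu.

primary 1, secondary 3, 5, 7, 8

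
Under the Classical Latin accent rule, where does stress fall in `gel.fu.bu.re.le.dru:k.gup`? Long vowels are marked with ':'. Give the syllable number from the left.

Classical Latin: stress the penult if heavy (long vowel or closed), else the antepenult.
Weights: 5 le L, 6 dru:k H, 7 gup H.
The penult (syllable 6, dru:k) is heavy, so it takes stress.
Stress on syllable 6: gel.fu.bu.re.le.ˈdru:k.gup.

6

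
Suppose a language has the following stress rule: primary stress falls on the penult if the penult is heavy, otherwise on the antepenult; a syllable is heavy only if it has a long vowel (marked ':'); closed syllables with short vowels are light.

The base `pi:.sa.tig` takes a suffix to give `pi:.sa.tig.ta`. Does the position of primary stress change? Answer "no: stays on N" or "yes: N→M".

yes: 1→2

Base `pi:.sa.tig` (3 syllables):
  Weights: 1 pi: H, 2 sa L, 3 tig L.
  The penult (syllable 2, sa) is light, so stress falls on the antepenult (syllable 1, pi:).
  → primary stress on syllable 1.
Suffixed `pi:.sa.tig.ta` (4 syllables):
  Weights: 2 sa L, 3 tig L, 4 ta L.
  The penult (syllable 3, tig) is light, so stress falls on the antepenult (syllable 2, sa).
  → primary stress on syllable 2.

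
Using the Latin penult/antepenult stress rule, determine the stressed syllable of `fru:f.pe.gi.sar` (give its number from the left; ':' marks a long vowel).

Classical Latin: stress the penult if heavy (long vowel or closed), else the antepenult.
Weights: 2 pe L, 3 gi L, 4 sar H.
The penult (syllable 3, gi) is light, so stress falls on the antepenult (syllable 2, pe).
Stress on syllable 2: fru:f.ˈpe.gi.sar.

2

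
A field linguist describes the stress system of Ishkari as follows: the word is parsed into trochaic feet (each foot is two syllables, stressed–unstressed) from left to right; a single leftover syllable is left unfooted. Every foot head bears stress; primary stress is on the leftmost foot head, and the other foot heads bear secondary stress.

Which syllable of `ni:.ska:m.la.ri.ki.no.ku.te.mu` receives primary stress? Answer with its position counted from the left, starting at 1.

Parse left to right into trochaic (ˈσσ) feet: (ˈni:.ska:m) (ˈla.ri) (ˈki.no) (ˈku.te) mu. Syllable 9 is left unfooted.
Foot heads (stressed positions): 1, 3, 5, 7.
End Rule Leftmost: primary stress on the leftmost head = syllable 1.
Primary stress: syllable 1 → ˈni:.ska:m.la.ri.ki.no.ku.te.mu.

1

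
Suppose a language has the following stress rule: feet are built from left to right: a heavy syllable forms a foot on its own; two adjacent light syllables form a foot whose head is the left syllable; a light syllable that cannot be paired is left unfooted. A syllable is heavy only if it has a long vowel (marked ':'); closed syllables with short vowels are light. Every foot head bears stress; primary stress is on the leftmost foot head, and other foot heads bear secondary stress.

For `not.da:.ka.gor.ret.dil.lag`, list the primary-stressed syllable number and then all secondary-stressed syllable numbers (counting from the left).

primary 2, secondary 3, 5

Weights: 1 not L, 2 da: H, 3 ka L, 4 gor L, 5 ret L, 6 dil L, 7 lag L.
Parse left to right (heavy = foot alone; LL = one foot; stranded L unfooted): not (ˈda:) (ˈka.gor) (ˈret.dil) lag.
Foot heads: 2, 3, 5.
Primary stress on the leftmost head = syllable 2.
Secondary stress on 3, 5: not.ˈda:.ˌka.gor.ˌret.dil.lag.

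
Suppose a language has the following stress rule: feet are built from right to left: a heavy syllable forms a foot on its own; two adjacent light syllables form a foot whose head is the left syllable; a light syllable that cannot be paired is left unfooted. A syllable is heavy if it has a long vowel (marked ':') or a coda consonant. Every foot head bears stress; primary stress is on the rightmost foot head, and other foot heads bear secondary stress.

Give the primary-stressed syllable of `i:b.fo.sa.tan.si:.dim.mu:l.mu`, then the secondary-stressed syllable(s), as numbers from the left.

primary 7, secondary 1, 2, 4, 5, 6

Weights: 1 i:b H, 2 fo L, 3 sa L, 4 tan H, 5 si: H, 6 dim H, 7 mu:l H, 8 mu L.
Parse right to left (heavy = foot alone; LL = one foot; stranded L unfooted): (ˈi:b) (ˈfo.sa) (ˈtan) (ˈsi:) (ˈdim) (ˈmu:l) mu.
Foot heads: 1, 2, 4, 5, 6, 7.
Primary stress on the rightmost head = syllable 7.
Secondary stress on 1, 2, 4, 5, 6: ˌi:b.ˌfo.sa.ˌtan.ˌsi:.ˌdim.ˈmu:l.mu.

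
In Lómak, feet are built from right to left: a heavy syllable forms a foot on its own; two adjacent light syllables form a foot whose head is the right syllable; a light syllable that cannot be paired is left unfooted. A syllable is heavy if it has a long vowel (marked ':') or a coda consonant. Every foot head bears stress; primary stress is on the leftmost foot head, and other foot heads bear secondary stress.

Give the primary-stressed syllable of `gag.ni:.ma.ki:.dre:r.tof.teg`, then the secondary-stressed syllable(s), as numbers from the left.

Weights: 1 gag H, 2 ni: H, 3 ma L, 4 ki: H, 5 dre:r H, 6 tof H, 7 teg H.
Parse right to left (heavy = foot alone; LL = one foot; stranded L unfooted): (ˈgag) (ˈni:) ma (ˈki:) (ˈdre:r) (ˈtof) (ˈteg).
Foot heads: 1, 2, 4, 5, 6, 7.
Primary stress on the leftmost head = syllable 1.
Secondary stress on 2, 4, 5, 6, 7: ˈgag.ˌni:.ma.ˌki:.ˌdre:r.ˌtof.ˌteg.

primary 1, secondary 2, 4, 5, 6, 7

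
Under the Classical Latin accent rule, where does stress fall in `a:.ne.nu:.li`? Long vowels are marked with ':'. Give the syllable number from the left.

3

Classical Latin: stress the penult if heavy (long vowel or closed), else the antepenult.
Weights: 2 ne L, 3 nu: H, 4 li L.
The penult (syllable 3, nu:) is heavy, so it takes stress.
Stress on syllable 3: a:.ne.ˈnu:.li.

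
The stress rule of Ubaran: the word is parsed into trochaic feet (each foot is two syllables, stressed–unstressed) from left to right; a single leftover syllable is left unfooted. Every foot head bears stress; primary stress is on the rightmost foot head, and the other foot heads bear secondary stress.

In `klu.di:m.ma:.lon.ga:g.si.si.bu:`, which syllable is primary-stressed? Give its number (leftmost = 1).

Parse left to right into trochaic (ˈσσ) feet: (ˈklu.di:m) (ˈma:.lon) (ˈga:g.si) (ˈsi.bu:).
Foot heads (stressed positions): 1, 3, 5, 7.
End Rule Rightmost: primary stress on the rightmost head = syllable 7.
Primary stress: syllable 7 → klu.di:m.ma:.lon.ga:g.si.ˈsi.bu:.

7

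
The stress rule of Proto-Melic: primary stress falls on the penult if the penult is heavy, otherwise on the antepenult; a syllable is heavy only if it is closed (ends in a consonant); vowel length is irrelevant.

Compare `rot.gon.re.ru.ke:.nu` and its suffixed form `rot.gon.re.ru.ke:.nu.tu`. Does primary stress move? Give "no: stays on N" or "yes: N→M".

Base `rot.gon.re.ru.ke:.nu` (6 syllables):
  Weights: 4 ru L, 5 ke: L, 6 nu L.
  The penult (syllable 5, ke:) is light, so stress falls on the antepenult (syllable 4, ru).
  → primary stress on syllable 4.
Suffixed `rot.gon.re.ru.ke:.nu.tu` (7 syllables):
  Weights: 5 ke: L, 6 nu L, 7 tu L.
  The penult (syllable 6, nu) is light, so stress falls on the antepenult (syllable 5, ke:).
  → primary stress on syllable 5.

yes: 4→5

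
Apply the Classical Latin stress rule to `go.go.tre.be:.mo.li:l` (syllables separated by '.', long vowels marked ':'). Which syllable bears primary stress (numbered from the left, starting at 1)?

Classical Latin: stress the penult if heavy (long vowel or closed), else the antepenult.
Weights: 4 be: H, 5 mo L, 6 li:l H.
The penult (syllable 5, mo) is light, so stress falls on the antepenult (syllable 4, be:).
Stress on syllable 4: go.go.tre.ˈbe:.mo.li:l.

4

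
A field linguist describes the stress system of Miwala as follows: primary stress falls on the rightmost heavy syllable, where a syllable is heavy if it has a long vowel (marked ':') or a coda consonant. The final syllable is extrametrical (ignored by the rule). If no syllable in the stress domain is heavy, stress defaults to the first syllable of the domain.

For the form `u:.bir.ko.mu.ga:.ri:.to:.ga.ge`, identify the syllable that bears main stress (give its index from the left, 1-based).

The final syllable (9, ge) is extrametrical; the stress domain is syllables 1–8.
Weights: 1 u: H, 2 bir H, 3 ko L, 4 mu L, 5 ga: H, 6 ri: H, 7 to: H, 8 ga L.
Heavy syllables in the domain: 1, 2, 5, 6, 7. The rightmost is syllable 7 (to:).
Primary stress: syllable 7 → u:.bir.ko.mu.ga:.ri:.ˈto:.ga.ge.

7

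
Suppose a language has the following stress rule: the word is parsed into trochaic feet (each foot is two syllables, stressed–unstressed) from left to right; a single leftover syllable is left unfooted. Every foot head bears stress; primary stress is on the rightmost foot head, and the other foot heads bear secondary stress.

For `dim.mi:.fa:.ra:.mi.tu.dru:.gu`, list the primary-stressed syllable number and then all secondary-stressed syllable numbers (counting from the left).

primary 7, secondary 1, 3, 5

Parse left to right into trochaic (ˈσσ) feet: (ˈdim.mi:) (ˈfa:.ra:) (ˈmi.tu) (ˈdru:.gu).
Foot heads (stressed positions): 1, 3, 5, 7.
End Rule Rightmost: primary stress on the rightmost head = syllable 7.
Secondary stress on 1, 3, 5: ˌdim.mi:.ˌfa:.ra:.ˌmi.tu.ˈdru:.gu.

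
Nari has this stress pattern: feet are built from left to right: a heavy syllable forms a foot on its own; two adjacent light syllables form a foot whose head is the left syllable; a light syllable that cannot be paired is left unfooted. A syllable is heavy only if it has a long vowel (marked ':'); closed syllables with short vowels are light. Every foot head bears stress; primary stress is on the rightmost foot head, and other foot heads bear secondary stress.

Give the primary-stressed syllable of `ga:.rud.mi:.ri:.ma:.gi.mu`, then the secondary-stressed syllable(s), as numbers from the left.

Weights: 1 ga: H, 2 rud L, 3 mi: H, 4 ri: H, 5 ma: H, 6 gi L, 7 mu L.
Parse left to right (heavy = foot alone; LL = one foot; stranded L unfooted): (ˈga:) rud (ˈmi:) (ˈri:) (ˈma:) (ˈgi.mu).
Foot heads: 1, 3, 4, 5, 6.
Primary stress on the rightmost head = syllable 6.
Secondary stress on 1, 3, 4, 5: ˌga:.rud.ˌmi:.ˌri:.ˌma:.ˈgi.mu.

primary 6, secondary 1, 3, 4, 5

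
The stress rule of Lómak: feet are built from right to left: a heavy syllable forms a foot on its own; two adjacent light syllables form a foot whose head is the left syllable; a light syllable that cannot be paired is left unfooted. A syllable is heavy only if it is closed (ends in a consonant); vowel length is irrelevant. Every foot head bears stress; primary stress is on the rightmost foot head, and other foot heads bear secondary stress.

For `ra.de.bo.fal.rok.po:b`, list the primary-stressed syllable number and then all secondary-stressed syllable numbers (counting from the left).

primary 6, secondary 2, 4, 5

Weights: 1 ra L, 2 de L, 3 bo L, 4 fal H, 5 rok H, 6 po:b H.
Parse right to left (heavy = foot alone; LL = one foot; stranded L unfooted): ra (ˈde.bo) (ˈfal) (ˈrok) (ˈpo:b).
Foot heads: 2, 4, 5, 6.
Primary stress on the rightmost head = syllable 6.
Secondary stress on 2, 4, 5: ra.ˌde.bo.ˌfal.ˌrok.ˈpo:b.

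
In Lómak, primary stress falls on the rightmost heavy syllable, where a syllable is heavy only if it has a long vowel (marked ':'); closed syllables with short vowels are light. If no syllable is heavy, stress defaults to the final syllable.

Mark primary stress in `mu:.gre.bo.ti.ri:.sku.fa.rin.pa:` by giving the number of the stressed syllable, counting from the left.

9

Weights: 1 mu: H, 2 gre L, 3 bo L, 4 ti L, 5 ri: H, 6 sku L, 7 fa L, 8 rin L, 9 pa: H.
Heavy syllables in the domain: 1, 5, 9. The rightmost is syllable 9 (pa:).
Primary stress: syllable 9 → mu:.gre.bo.ti.ri:.sku.fa.rin.ˈpa:.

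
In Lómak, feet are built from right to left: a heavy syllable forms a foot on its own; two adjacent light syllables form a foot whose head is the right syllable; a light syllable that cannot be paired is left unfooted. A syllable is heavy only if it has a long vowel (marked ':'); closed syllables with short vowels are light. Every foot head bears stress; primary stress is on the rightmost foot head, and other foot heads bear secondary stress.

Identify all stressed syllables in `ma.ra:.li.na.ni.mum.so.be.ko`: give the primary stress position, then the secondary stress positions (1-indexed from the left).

primary 9, secondary 2, 5, 7

Weights: 1 ma L, 2 ra: H, 3 li L, 4 na L, 5 ni L, 6 mum L, 7 so L, 8 be L, 9 ko L.
Parse right to left (heavy = foot alone; LL = one foot; stranded L unfooted): ma (ˈra:) li (na.ˈni) (mum.ˈso) (be.ˈko).
Foot heads: 2, 5, 7, 9.
Primary stress on the rightmost head = syllable 9.
Secondary stress on 2, 5, 7: ma.ˌra:.li.na.ˌni.mum.ˌso.be.ˈko.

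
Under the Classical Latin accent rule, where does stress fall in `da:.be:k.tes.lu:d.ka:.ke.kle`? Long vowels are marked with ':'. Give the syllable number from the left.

5

Classical Latin: stress the penult if heavy (long vowel or closed), else the antepenult.
Weights: 5 ka: H, 6 ke L, 7 kle L.
The penult (syllable 6, ke) is light, so stress falls on the antepenult (syllable 5, ka:).
Stress on syllable 5: da:.be:k.tes.lu:d.ˈka:.ke.kle.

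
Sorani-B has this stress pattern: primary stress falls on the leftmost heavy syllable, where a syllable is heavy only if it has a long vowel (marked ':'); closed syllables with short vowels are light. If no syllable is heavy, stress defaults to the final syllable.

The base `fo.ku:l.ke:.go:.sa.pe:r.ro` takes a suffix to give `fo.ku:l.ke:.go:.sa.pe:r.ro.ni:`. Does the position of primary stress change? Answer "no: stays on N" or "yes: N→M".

Base `fo.ku:l.ke:.go:.sa.pe:r.ro` (7 syllables):
  Weights: 1 fo L, 2 ku:l H, 3 ke: H, 4 go: H, 5 sa L, 6 pe:r H, 7 ro L.
  Heavy syllables in the domain: 2, 3, 4, 6. The leftmost is syllable 2 (ku:l).
  → primary stress on syllable 2.
Suffixed `fo.ku:l.ke:.go:.sa.pe:r.ro.ni:` (8 syllables):
  Weights: 1 fo L, 2 ku:l H, 3 ke: H, 4 go: H, 5 sa L, 6 pe:r H, 7 ro L, 8 ni: H.
  Heavy syllables in the domain: 2, 3, 4, 6, 8. The leftmost is syllable 2 (ku:l).
  → primary stress on syllable 2.

no: stays on 2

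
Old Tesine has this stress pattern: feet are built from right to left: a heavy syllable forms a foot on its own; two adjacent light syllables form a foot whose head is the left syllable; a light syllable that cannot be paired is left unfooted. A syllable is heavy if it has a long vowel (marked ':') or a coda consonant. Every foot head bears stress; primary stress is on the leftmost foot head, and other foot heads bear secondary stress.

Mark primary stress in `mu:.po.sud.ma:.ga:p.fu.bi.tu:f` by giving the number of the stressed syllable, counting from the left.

1

Weights: 1 mu: H, 2 po L, 3 sud H, 4 ma: H, 5 ga:p H, 6 fu L, 7 bi L, 8 tu:f H.
Parse right to left (heavy = foot alone; LL = one foot; stranded L unfooted): (ˈmu:) po (ˈsud) (ˈma:) (ˈga:p) (ˈfu.bi) (ˈtu:f).
Foot heads: 1, 3, 4, 5, 6, 8.
Primary stress on the leftmost head = syllable 1.
Primary stress: syllable 1 → ˈmu:.po.sud.ma:.ga:p.fu.bi.tu:f.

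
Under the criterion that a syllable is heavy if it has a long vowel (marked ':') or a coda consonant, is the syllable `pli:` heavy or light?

heavy

`pli:`: long vowel, open (no coda). Long vowel → heavy.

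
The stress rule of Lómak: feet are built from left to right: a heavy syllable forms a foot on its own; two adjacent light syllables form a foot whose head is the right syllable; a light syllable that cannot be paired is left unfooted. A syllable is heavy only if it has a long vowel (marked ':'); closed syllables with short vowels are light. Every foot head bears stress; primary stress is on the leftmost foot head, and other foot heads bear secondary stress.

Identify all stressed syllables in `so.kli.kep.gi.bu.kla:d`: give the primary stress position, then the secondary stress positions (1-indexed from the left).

Weights: 1 so L, 2 kli L, 3 kep L, 4 gi L, 5 bu L, 6 kla:d H.
Parse left to right (heavy = foot alone; LL = one foot; stranded L unfooted): (so.ˈkli) (kep.ˈgi) bu (ˈkla:d).
Foot heads: 2, 4, 6.
Primary stress on the leftmost head = syllable 2.
Secondary stress on 4, 6: so.ˈkli.kep.ˌgi.bu.ˌkla:d.

primary 2, secondary 4, 6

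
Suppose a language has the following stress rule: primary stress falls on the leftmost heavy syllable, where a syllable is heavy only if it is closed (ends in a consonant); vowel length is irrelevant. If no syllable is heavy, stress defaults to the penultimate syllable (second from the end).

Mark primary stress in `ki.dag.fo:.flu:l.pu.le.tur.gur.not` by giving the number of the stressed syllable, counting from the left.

Weights: 1 ki L, 2 dag H, 3 fo: L, 4 flu:l H, 5 pu L, 6 le L, 7 tur H, 8 gur H, 9 not H.
Heavy syllables in the domain: 2, 4, 7, 8, 9. The leftmost is syllable 2 (dag).
Primary stress: syllable 2 → ki.ˈdag.fo:.flu:l.pu.le.tur.gur.not.

2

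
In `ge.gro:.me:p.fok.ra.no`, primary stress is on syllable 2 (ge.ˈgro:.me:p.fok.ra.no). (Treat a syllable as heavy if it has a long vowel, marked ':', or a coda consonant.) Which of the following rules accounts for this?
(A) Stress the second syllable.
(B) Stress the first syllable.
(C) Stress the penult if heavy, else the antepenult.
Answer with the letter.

Rule A → syllable 2 ✓.
Rule B → syllable 1 (observed: 2).
Rule C → syllable 4 (observed: 2).

A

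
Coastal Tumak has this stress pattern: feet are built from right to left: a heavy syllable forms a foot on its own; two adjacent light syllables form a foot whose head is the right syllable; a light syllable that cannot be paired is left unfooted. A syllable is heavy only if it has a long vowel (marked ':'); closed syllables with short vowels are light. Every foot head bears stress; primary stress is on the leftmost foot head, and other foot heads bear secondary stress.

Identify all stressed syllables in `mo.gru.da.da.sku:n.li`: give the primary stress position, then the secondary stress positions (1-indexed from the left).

primary 2, secondary 4, 5

Weights: 1 mo L, 2 gru L, 3 da L, 4 da L, 5 sku:n H, 6 li L.
Parse right to left (heavy = foot alone; LL = one foot; stranded L unfooted): (mo.ˈgru) (da.ˈda) (ˈsku:n) li.
Foot heads: 2, 4, 5.
Primary stress on the leftmost head = syllable 2.
Secondary stress on 4, 5: mo.ˈgru.da.ˌda.ˌsku:n.li.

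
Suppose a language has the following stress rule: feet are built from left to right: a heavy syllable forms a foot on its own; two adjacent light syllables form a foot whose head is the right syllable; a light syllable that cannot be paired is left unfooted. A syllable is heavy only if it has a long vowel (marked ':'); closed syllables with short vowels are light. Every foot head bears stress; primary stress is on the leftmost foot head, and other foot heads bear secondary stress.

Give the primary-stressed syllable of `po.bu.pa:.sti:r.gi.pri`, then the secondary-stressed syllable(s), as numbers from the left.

Weights: 1 po L, 2 bu L, 3 pa: H, 4 sti:r H, 5 gi L, 6 pri L.
Parse left to right (heavy = foot alone; LL = one foot; stranded L unfooted): (po.ˈbu) (ˈpa:) (ˈsti:r) (gi.ˈpri).
Foot heads: 2, 3, 4, 6.
Primary stress on the leftmost head = syllable 2.
Secondary stress on 3, 4, 6: po.ˈbu.ˌpa:.ˌsti:r.gi.ˌpri.

primary 2, secondary 3, 4, 6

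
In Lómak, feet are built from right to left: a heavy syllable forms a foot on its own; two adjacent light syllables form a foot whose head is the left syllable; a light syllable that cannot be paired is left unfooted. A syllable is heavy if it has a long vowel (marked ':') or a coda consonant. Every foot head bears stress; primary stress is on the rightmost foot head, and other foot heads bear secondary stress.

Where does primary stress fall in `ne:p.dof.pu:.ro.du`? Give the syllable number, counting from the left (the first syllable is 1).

Weights: 1 ne:p H, 2 dof H, 3 pu: H, 4 ro L, 5 du L.
Parse right to left (heavy = foot alone; LL = one foot; stranded L unfooted): (ˈne:p) (ˈdof) (ˈpu:) (ˈro.du).
Foot heads: 1, 2, 3, 4.
Primary stress on the rightmost head = syllable 4.
Primary stress: syllable 4 → ne:p.dof.pu:.ˈro.du.

4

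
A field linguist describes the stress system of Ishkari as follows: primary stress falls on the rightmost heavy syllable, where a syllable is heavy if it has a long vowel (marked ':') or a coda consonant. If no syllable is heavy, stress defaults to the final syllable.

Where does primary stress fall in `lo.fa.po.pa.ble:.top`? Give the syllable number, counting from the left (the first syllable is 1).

6

Weights: 1 lo L, 2 fa L, 3 po L, 4 pa L, 5 ble: H, 6 top H.
Heavy syllables in the domain: 5, 6. The rightmost is syllable 6 (top).
Primary stress: syllable 6 → lo.fa.po.pa.ble:.ˈtop.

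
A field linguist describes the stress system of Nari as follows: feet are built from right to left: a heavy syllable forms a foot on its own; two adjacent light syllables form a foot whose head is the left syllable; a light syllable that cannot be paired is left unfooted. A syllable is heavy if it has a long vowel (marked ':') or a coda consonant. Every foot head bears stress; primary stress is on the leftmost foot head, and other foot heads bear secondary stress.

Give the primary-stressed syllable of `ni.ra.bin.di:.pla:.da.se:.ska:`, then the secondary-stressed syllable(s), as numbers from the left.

Weights: 1 ni L, 2 ra L, 3 bin H, 4 di: H, 5 pla: H, 6 da L, 7 se: H, 8 ska: H.
Parse right to left (heavy = foot alone; LL = one foot; stranded L unfooted): (ˈni.ra) (ˈbin) (ˈdi:) (ˈpla:) da (ˈse:) (ˈska:).
Foot heads: 1, 3, 4, 5, 7, 8.
Primary stress on the leftmost head = syllable 1.
Secondary stress on 3, 4, 5, 7, 8: ˈni.ra.ˌbin.ˌdi:.ˌpla:.da.ˌse:.ˌska:.

primary 1, secondary 3, 4, 5, 7, 8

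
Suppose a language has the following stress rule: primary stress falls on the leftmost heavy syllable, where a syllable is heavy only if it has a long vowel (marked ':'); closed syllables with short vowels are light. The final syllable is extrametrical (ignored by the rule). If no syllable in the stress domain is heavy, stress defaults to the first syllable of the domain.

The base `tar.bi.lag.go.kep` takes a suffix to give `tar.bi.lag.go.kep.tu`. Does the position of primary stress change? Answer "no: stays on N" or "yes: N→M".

no: stays on 1

Base `tar.bi.lag.go.kep` (5 syllables):
  The final syllable (5, kep) is extrametrical; the stress domain is syllables 1–4.
  Weights: 1 tar L, 2 bi L, 3 lag L, 4 go L.
  No heavy syllable in the domain; default to the first syllable of the domain = syllable 1.
  → primary stress on syllable 1.
Suffixed `tar.bi.lag.go.kep.tu` (6 syllables):
  The final syllable (6, tu) is extrametrical; the stress domain is syllables 1–5.
  Weights: 1 tar L, 2 bi L, 3 lag L, 4 go L, 5 kep L.
  No heavy syllable in the domain; default to the first syllable of the domain = syllable 1.
  → primary stress on syllable 1.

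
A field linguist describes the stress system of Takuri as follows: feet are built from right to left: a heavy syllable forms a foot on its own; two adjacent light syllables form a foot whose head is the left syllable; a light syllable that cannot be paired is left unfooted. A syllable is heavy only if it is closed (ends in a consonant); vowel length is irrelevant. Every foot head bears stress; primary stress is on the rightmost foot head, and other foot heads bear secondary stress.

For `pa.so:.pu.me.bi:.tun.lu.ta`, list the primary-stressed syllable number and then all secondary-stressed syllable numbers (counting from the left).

primary 7, secondary 2, 4, 6

Weights: 1 pa L, 2 so: L, 3 pu L, 4 me L, 5 bi: L, 6 tun H, 7 lu L, 8 ta L.
Parse right to left (heavy = foot alone; LL = one foot; stranded L unfooted): pa (ˈso:.pu) (ˈme.bi:) (ˈtun) (ˈlu.ta).
Foot heads: 2, 4, 6, 7.
Primary stress on the rightmost head = syllable 7.
Secondary stress on 2, 4, 6: pa.ˌso:.pu.ˌme.bi:.ˌtun.ˈlu.ta.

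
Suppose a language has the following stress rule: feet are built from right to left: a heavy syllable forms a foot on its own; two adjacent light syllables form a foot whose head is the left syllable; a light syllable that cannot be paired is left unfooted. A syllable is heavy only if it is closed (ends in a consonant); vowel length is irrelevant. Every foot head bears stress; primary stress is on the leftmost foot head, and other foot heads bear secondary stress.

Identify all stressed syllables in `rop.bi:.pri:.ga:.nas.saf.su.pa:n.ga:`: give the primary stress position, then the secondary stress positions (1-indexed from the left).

primary 1, secondary 3, 5, 6, 8

Weights: 1 rop H, 2 bi: L, 3 pri: L, 4 ga: L, 5 nas H, 6 saf H, 7 su L, 8 pa:n H, 9 ga: L.
Parse right to left (heavy = foot alone; LL = one foot; stranded L unfooted): (ˈrop) bi: (ˈpri:.ga:) (ˈnas) (ˈsaf) su (ˈpa:n) ga:.
Foot heads: 1, 3, 5, 6, 8.
Primary stress on the leftmost head = syllable 1.
Secondary stress on 3, 5, 6, 8: ˈrop.bi:.ˌpri:.ga:.ˌnas.ˌsaf.su.ˌpa:n.ga:.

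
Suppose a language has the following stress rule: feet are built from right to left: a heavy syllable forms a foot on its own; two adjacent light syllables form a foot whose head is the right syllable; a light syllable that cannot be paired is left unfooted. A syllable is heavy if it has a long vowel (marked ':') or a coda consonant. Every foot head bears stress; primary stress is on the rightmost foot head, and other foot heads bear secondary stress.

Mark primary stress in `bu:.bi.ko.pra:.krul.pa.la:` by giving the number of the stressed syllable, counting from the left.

7

Weights: 1 bu: H, 2 bi L, 3 ko L, 4 pra: H, 5 krul H, 6 pa L, 7 la: H.
Parse right to left (heavy = foot alone; LL = one foot; stranded L unfooted): (ˈbu:) (bi.ˈko) (ˈpra:) (ˈkrul) pa (ˈla:).
Foot heads: 1, 3, 4, 5, 7.
Primary stress on the rightmost head = syllable 7.
Primary stress: syllable 7 → bu:.bi.ko.pra:.krul.pa.ˈla:.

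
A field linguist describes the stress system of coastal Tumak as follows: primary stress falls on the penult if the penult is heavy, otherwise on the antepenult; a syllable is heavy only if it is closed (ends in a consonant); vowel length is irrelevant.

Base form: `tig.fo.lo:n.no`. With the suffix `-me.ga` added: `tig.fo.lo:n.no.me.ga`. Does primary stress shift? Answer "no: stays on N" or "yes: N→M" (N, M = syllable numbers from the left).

yes: 3→4

Base `tig.fo.lo:n.no` (4 syllables):
  Weights: 2 fo L, 3 lo:n H, 4 no L.
  The penult (syllable 3, lo:n) is heavy, so it takes stress.
  → primary stress on syllable 3.
Suffixed `tig.fo.lo:n.no.me.ga` (6 syllables):
  Weights: 4 no L, 5 me L, 6 ga L.
  The penult (syllable 5, me) is light, so stress falls on the antepenult (syllable 4, no).
  → primary stress on syllable 4.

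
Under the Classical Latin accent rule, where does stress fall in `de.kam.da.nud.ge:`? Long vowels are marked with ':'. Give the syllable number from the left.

Classical Latin: stress the penult if heavy (long vowel or closed), else the antepenult.
Weights: 3 da L, 4 nud H, 5 ge: H.
The penult (syllable 4, nud) is heavy, so it takes stress.
Stress on syllable 4: de.kam.da.ˈnud.ge:.

4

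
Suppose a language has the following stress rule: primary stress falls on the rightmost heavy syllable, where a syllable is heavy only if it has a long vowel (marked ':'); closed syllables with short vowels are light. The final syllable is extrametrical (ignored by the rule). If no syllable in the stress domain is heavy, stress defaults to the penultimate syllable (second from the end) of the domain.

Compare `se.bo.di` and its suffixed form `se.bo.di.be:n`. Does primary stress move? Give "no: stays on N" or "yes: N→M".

yes: 1→2

Base `se.bo.di` (3 syllables):
  The final syllable (3, di) is extrametrical; the stress domain is syllables 1–2.
  Weights: 1 se L, 2 bo L.
  No heavy syllable in the domain; default to the penultimate syllable (second from the end) of the domain = syllable 1.
  → primary stress on syllable 1.
Suffixed `se.bo.di.be:n` (4 syllables):
  The final syllable (4, be:n) is extrametrical; the stress domain is syllables 1–3.
  Weights: 1 se L, 2 bo L, 3 di L.
  No heavy syllable in the domain; default to the penultimate syllable (second from the end) of the domain = syllable 2.
  → primary stress on syllable 2.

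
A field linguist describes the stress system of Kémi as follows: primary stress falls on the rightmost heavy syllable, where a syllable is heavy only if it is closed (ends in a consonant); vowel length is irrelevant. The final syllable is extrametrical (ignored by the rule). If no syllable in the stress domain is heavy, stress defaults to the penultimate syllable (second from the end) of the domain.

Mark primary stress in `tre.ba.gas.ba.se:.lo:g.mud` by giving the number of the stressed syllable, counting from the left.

6

The final syllable (7, mud) is extrametrical; the stress domain is syllables 1–6.
Weights: 1 tre L, 2 ba L, 3 gas H, 4 ba L, 5 se: L, 6 lo:g H.
Heavy syllables in the domain: 3, 6. The rightmost is syllable 6 (lo:g).
Primary stress: syllable 6 → tre.ba.gas.ba.se:.ˈlo:g.mud.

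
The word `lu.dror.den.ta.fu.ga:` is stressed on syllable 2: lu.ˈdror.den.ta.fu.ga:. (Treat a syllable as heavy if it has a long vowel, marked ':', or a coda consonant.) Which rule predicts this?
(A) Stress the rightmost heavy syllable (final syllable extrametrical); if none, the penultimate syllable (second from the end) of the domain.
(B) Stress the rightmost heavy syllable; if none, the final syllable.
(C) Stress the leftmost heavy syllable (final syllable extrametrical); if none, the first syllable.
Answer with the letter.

Rule A → syllable 3 (observed: 2).
Rule B → syllable 6 (observed: 2).
Rule C → syllable 2 ✓.

C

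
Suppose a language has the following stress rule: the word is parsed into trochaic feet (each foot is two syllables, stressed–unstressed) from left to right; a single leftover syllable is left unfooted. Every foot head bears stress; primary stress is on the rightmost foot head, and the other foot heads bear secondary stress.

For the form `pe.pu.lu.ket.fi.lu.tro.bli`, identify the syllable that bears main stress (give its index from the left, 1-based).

Parse left to right into trochaic (ˈσσ) feet: (ˈpe.pu) (ˈlu.ket) (ˈfi.lu) (ˈtro.bli).
Foot heads (stressed positions): 1, 3, 5, 7.
End Rule Rightmost: primary stress on the rightmost head = syllable 7.
Primary stress: syllable 7 → pe.pu.lu.ket.fi.lu.ˈtro.bli.

7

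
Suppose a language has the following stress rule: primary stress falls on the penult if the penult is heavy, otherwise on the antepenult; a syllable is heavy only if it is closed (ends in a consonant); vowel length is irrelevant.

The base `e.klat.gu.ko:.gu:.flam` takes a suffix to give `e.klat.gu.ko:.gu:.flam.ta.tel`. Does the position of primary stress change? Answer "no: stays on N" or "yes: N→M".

Base `e.klat.gu.ko:.gu:.flam` (6 syllables):
  Weights: 4 ko: L, 5 gu: L, 6 flam H.
  The penult (syllable 5, gu:) is light, so stress falls on the antepenult (syllable 4, ko:).
  → primary stress on syllable 4.
Suffixed `e.klat.gu.ko:.gu:.flam.ta.tel` (8 syllables):
  Weights: 6 flam H, 7 ta L, 8 tel H.
  The penult (syllable 7, ta) is light, so stress falls on the antepenult (syllable 6, flam).
  → primary stress on syllable 6.

yes: 4→6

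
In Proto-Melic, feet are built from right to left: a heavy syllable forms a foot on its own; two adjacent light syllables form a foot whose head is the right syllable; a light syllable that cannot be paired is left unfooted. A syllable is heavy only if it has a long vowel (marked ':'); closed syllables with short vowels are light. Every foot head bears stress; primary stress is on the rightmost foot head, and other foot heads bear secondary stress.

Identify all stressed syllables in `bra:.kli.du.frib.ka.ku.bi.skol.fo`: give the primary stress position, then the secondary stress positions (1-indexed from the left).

Weights: 1 bra: H, 2 kli L, 3 du L, 4 frib L, 5 ka L, 6 ku L, 7 bi L, 8 skol L, 9 fo L.
Parse right to left (heavy = foot alone; LL = one foot; stranded L unfooted): (ˈbra:) (kli.ˈdu) (frib.ˈka) (ku.ˈbi) (skol.ˈfo).
Foot heads: 1, 3, 5, 7, 9.
Primary stress on the rightmost head = syllable 9.
Secondary stress on 1, 3, 5, 7: ˌbra:.kli.ˌdu.frib.ˌka.ku.ˌbi.skol.ˈfo.

primary 9, secondary 1, 3, 5, 7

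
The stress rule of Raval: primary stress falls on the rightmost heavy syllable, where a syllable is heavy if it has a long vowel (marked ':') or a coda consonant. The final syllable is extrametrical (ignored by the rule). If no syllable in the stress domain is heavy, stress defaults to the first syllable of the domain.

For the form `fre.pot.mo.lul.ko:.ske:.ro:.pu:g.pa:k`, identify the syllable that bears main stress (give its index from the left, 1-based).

The final syllable (9, pa:k) is extrametrical; the stress domain is syllables 1–8.
Weights: 1 fre L, 2 pot H, 3 mo L, 4 lul H, 5 ko: H, 6 ske: H, 7 ro: H, 8 pu:g H.
Heavy syllables in the domain: 2, 4, 5, 6, 7, 8. The rightmost is syllable 8 (pu:g).
Primary stress: syllable 8 → fre.pot.mo.lul.ko:.ske:.ro:.ˈpu:g.pa:k.

8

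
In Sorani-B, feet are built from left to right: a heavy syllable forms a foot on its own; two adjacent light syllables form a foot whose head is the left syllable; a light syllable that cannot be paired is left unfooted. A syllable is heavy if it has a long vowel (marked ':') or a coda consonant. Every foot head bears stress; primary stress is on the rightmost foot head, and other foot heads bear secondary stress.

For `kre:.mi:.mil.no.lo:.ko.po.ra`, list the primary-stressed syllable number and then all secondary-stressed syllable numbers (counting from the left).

Weights: 1 kre: H, 2 mi: H, 3 mil H, 4 no L, 5 lo: H, 6 ko L, 7 po L, 8 ra L.
Parse left to right (heavy = foot alone; LL = one foot; stranded L unfooted): (ˈkre:) (ˈmi:) (ˈmil) no (ˈlo:) (ˈko.po) ra.
Foot heads: 1, 2, 3, 5, 6.
Primary stress on the rightmost head = syllable 6.
Secondary stress on 1, 2, 3, 5: ˌkre:.ˌmi:.ˌmil.no.ˌlo:.ˈko.po.ra.

primary 6, secondary 1, 2, 3, 5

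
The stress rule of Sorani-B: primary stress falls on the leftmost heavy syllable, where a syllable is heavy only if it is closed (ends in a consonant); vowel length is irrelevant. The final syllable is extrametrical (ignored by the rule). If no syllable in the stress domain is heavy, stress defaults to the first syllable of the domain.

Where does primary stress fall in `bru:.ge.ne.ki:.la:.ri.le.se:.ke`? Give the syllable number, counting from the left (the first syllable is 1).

1

The final syllable (9, ke) is extrametrical; the stress domain is syllables 1–8.
Weights: 1 bru: L, 2 ge L, 3 ne L, 4 ki: L, 5 la: L, 6 ri L, 7 le L, 8 se: L.
No heavy syllable in the domain; default to the first syllable of the domain = syllable 1.
Primary stress: syllable 1 → ˈbru:.ge.ne.ki:.la:.ri.le.se:.ke.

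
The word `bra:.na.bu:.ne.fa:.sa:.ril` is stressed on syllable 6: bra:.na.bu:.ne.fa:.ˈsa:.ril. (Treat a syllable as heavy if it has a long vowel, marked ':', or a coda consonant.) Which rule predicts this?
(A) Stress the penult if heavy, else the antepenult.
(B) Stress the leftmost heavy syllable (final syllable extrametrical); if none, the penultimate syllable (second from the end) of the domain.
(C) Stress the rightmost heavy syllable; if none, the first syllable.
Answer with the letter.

Rule A → syllable 6 ✓.
Rule B → syllable 1 (observed: 6).
Rule C → syllable 7 (observed: 6).

A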